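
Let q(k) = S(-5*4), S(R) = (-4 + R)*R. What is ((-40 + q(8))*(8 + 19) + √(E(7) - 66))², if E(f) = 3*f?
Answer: 141134355 + 71280*I*√5 ≈ 1.4113e+8 + 1.5939e+5*I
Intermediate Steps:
S(R) = R*(-4 + R)
q(k) = 480 (q(k) = (-5*4)*(-4 - 5*4) = -20*(-4 - 20) = -20*(-24) = 480)
((-40 + q(8))*(8 + 19) + √(E(7) - 66))² = ((-40 + 480)*(8 + 19) + √(3*7 - 66))² = (440*27 + √(21 - 66))² = (11880 + √(-45))² = (11880 + 3*I*√5)²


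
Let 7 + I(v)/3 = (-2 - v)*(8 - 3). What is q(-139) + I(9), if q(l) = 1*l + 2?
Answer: -323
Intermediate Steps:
I(v) = -51 - 15*v (I(v) = -21 + 3*((-2 - v)*(8 - 3)) = -21 + 3*((-2 - v)*5) = -21 + 3*(-10 - 5*v) = -21 + (-30 - 15*v) = -51 - 15*v)
q(l) = 2 + l (q(l) = l + 2 = 2 + l)
q(-139) + I(9) = (2 - 139) + (-51 - 15*9) = -137 + (-51 - 135) = -137 - 186 = -323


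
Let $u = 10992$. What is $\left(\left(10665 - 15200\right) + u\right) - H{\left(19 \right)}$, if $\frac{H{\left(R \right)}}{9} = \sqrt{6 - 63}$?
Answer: $6457 - 9 i \sqrt{57} \approx 6457.0 - 67.948 i$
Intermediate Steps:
$H{\left(R \right)} = 9 i \sqrt{57}$ ($H{\left(R \right)} = 9 \sqrt{6 - 63} = 9 \sqrt{-57} = 9 i \sqrt{57}$)
$\left(\left(10665 - 15200\right) + u\right) - H{\left(19 \right)} = \left(\left(10665 - 15200\right) + 10992\right) - 9 i \sqrt{57} = \left(-4535 + 10992\right) - 9 i \sqrt{57} = 6457 - 9 i \sqrt{57}$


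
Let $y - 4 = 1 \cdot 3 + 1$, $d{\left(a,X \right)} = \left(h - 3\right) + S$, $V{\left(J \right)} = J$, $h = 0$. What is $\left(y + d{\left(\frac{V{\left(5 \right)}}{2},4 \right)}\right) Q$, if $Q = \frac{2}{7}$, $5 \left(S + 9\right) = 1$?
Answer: $- \frac{38}{35} \approx -1.0857$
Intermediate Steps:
$S = - \frac{44}{5}$ ($S = -9 + \frac{1}{5} \cdot 1 = -9 + \frac{1}{5} = - \frac{44}{5} \approx -8.8$)
$Q = \frac{2}{7}$ ($Q = 2 \cdot \frac{1}{7} = \frac{2}{7} \approx 0.28571$)
$d{\left(a,X \right)} = - \frac{59}{5}$ ($d{\left(a,X \right)} = \left(0 - 3\right) - \frac{44}{5} = -3 - \frac{44}{5} = - \frac{59}{5}$)
$y = 8$ ($y = 4 + \left(1 \cdot 3 + 1\right) = 4 + \left(3 + 1\right) = 4 + 4 = 8$)
$\left(y + d{\left(\frac{V{\left(5 \right)}}{2},4 \right)}\right) Q = \left(8 - \frac{59}{5}\right) \frac{2}{7} = \left(- \frac{19}{5}\right) \frac{2}{7} = - \frac{38}{35}$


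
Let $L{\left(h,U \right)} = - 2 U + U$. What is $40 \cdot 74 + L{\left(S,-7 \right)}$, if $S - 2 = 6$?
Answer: $2967$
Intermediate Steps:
$S = 8$ ($S = 2 + 6 = 8$)
$L{\left(h,U \right)} = - U$
$40 \cdot 74 + L{\left(S,-7 \right)} = 40 \cdot 74 - -7 = 2960 + 7 = 2967$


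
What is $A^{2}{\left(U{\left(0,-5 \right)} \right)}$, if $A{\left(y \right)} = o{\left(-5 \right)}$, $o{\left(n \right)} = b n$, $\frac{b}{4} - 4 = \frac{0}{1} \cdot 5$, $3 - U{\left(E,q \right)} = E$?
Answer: $6400$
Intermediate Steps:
$U{\left(E,q \right)} = 3 - E$
$b = 16$ ($b = 16 + 4 \cdot \frac{0}{1} \cdot 5 = 16 + 4 \cdot 0 \cdot 1 \cdot 5 = 16 + 4 \cdot 0 \cdot 5 = 16 + 4 \cdot 0 = 16 + 0 = 16$)
$o{\left(n \right)} = 16 n$
$A{\left(y \right)} = -80$ ($A{\left(y \right)} = 16 \left(-5\right) = -80$)
$A^{2}{\left(U{\left(0,-5 \right)} \right)} = \left(-80\right)^{2} = 6400$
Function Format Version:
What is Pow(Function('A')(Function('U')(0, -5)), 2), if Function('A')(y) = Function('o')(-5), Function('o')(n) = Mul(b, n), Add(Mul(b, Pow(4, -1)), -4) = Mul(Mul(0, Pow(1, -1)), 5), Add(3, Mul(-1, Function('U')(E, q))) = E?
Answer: 6400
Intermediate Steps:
Function('U')(E, q) = Add(3, Mul(-1, E))
b = 16 (b = Add(16, Mul(4, Mul(Mul(0, Pow(1, -1)), 5))) = Add(16, Mul(4, Mul(Mul(0, 1), 5))) = Add(16, Mul(4, Mul(0, 5))) = Add(16, Mul(4, 0)) = Add(16, 0) = 16)
Function('o')(n) = Mul(16, n)
Function('A')(y) = -80 (Function('A')(y) = Mul(16, -5) = -80)
Pow(Function('A')(Function('U')(0, -5)), 2) = Pow(-80, 2) = 6400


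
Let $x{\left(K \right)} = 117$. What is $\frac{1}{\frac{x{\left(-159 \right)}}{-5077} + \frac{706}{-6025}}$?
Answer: $- \frac{30588925}{4289287} \approx -7.1315$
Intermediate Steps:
$\frac{1}{\frac{x{\left(-159 \right)}}{-5077} + \frac{706}{-6025}} = \frac{1}{\frac{117}{-5077} + \frac{706}{-6025}} = \frac{1}{117 \left(- \frac{1}{5077}\right) + 706 \left(- \frac{1}{6025}\right)} = \frac{1}{- \frac{117}{5077} - \frac{706}{6025}} = \frac{1}{- \frac{4289287}{30588925}} = - \frac{30588925}{4289287}$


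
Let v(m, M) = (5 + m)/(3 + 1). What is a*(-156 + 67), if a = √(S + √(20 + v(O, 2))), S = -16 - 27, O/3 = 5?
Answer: -89*I*√38 ≈ -548.63*I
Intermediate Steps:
O = 15 (O = 3*5 = 15)
v(m, M) = 5/4 + m/4 (v(m, M) = (5 + m)/4 = (5 + m)*(¼) = 5/4 + m/4)
S = -43
a = I*√38 (a = √(-43 + √(20 + (5/4 + (¼)*15))) = √(-43 + √(20 + (5/4 + 15/4))) = √(-43 + √(20 + 5)) = √(-43 + √25) = √(-43 + 5) = √(-38) = I*√38 ≈ 6.1644*I)
a*(-156 + 67) = (I*√38)*(-156 + 67) = (I*√38)*(-89) = -89*I*√38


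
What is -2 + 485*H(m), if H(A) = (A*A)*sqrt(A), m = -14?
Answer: -2 + 95060*I*sqrt(14) ≈ -2.0 + 3.5568e+5*I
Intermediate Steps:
H(A) = A**(5/2) (H(A) = A**2*sqrt(A) = A**(5/2))
-2 + 485*H(m) = -2 + 485*(-14)**(5/2) = -2 + 485*(196*I*sqrt(14)) = -2 + 95060*I*sqrt(14)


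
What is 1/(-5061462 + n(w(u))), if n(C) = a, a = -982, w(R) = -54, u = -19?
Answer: -1/5062444 ≈ -1.9753e-7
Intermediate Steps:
n(C) = -982
1/(-5061462 + n(w(u))) = 1/(-5061462 - 982) = 1/(-5062444) = -1/5062444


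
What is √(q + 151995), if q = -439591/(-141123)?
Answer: 2*√756787257375762/141123 ≈ 389.87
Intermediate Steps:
q = 439591/141123 (q = -439591*(-1/141123) = 439591/141123 ≈ 3.1149)
√(q + 151995) = √(439591/141123 + 151995) = √(21450429976/141123) = 2*√756787257375762/141123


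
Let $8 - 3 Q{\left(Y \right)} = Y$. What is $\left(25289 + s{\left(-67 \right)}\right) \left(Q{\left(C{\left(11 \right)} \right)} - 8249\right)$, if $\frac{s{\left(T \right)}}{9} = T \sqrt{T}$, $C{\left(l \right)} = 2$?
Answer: $-208558383 + 4972941 i \sqrt{67} \approx -2.0856 \cdot 10^{8} + 4.0705 \cdot 10^{7} i$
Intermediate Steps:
$s{\left(T \right)} = 9 T^{\frac{3}{2}}$ ($s{\left(T \right)} = 9 T \sqrt{T} = 9 T^{\frac{3}{2}}$)
$Q{\left(Y \right)} = \frac{8}{3} - \frac{Y}{3}$
$\left(25289 + s{\left(-67 \right)}\right) \left(Q{\left(C{\left(11 \right)} \right)} - 8249\right) = \left(25289 + 9 \left(-67\right)^{\frac{3}{2}}\right) \left(\left(\frac{8}{3} - \frac{2}{3}\right) - 8249\right) = \left(25289 + 9 \left(- 67 i \sqrt{67}\right)\right) \left(\left(\frac{8}{3} - \frac{2}{3}\right) - 8249\right) = \left(25289 - 603 i \sqrt{67}\right) \left(2 - 8249\right) = \left(25289 - 603 i \sqrt{67}\right) \left(-8247\right) = -208558383 + 4972941 i \sqrt{67}$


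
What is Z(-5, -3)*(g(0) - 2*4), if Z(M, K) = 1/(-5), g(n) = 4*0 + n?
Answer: 8/5 ≈ 1.6000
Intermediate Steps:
g(n) = n (g(n) = 0 + n = n)
Z(M, K) = -⅕
Z(-5, -3)*(g(0) - 2*4) = -(0 - 2*4)/5 = -(0 - 8)/5 = -⅕*(-8) = 8/5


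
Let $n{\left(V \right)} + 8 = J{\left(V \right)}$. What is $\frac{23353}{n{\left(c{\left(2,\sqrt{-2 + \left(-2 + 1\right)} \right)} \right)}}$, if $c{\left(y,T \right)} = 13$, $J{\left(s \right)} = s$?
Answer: $\frac{23353}{5} \approx 4670.6$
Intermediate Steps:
$n{\left(V \right)} = -8 + V$
$\frac{23353}{n{\left(c{\left(2,\sqrt{-2 + \left(-2 + 1\right)} \right)} \right)}} = \frac{23353}{-8 + 13} = \frac{23353}{5}$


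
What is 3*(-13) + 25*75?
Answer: 1836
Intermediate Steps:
3*(-13) + 25*75 = -39 + 1875 = 1836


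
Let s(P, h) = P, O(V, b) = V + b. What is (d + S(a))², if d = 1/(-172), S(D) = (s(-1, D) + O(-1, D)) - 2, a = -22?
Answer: 20007729/29584 ≈ 676.30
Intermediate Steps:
S(D) = -4 + D (S(D) = (-1 + (-1 + D)) - 2 = (-2 + D) - 2 = -4 + D)
d = -1/172 ≈ -0.0058140
(d + S(a))² = (-1/172 + (-4 - 22))² = (-1/172 - 26)² = (-4473/172)² = 20007729/29584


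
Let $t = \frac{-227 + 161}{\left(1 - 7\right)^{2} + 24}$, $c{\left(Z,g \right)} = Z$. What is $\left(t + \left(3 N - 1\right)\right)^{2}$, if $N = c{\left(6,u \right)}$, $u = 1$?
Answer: $\frac{25281}{100} \approx 252.81$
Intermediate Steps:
$N = 6$
$t = - \frac{11}{10}$ ($t = - \frac{66}{\left(1 - 7\right)^{2} + 24} = - \frac{66}{\left(-6\right)^{2} + 24} = - \frac{66}{36 + 24} = - \frac{66}{60} = \left(-66\right) \frac{1}{60} = - \frac{11}{10} \approx -1.1$)
$\left(t + \left(3 N - 1\right)\right)^{2} = \left(- \frac{11}{10} + \left(3 \cdot 6 - 1\right)\right)^{2} = \left(- \frac{11}{10} + \left(18 - 1\right)\right)^{2} = \left(- \frac{11}{10} + 17\right)^{2} = \left(\frac{159}{10}\right)^{2} = \frac{25281}{100}$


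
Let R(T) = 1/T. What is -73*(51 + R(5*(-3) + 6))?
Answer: -33434/9 ≈ -3714.9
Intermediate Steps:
R(T) = 1/T
-73*(51 + R(5*(-3) + 6)) = -73*(51 + 1/(5*(-3) + 6)) = -73*(51 + 1/(-15 + 6)) = -73*(51 + 1/(-9)) = -73*(51 - ⅑) = -73*458/9 = -33434/9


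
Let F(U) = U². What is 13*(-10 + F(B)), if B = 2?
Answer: -78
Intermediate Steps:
13*(-10 + F(B)) = 13*(-10 + 2²) = 13*(-10 + 4) = 13*(-6) = -78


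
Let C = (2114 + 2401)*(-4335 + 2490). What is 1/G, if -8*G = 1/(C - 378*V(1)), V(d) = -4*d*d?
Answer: 66629304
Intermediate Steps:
V(d) = -4*d²
C = -8330175 (C = 4515*(-1845) = -8330175)
G = 1/66629304 (G = -1/(8*(-8330175 - (-1512)*1²)) = -1/(8*(-8330175 - (-1512))) = -1/(8*(-8330175 - 378*(-4))) = -1/(8*(-8330175 + 1512)) = -⅛/(-8328663) = -⅛*(-1/8328663) = 1/66629304 ≈ 1.5008e-8)
1/G = 1/(1/66629304) = 66629304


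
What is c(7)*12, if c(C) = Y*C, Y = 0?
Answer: 0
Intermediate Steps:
c(C) = 0 (c(C) = 0*C = 0)
c(7)*12 = 0*12 = 0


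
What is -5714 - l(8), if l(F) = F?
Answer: -5722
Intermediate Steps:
-5714 - l(8) = -5714 - 1*8 = -5714 - 8 = -5722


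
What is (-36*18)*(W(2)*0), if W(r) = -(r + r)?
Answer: 0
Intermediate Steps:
W(r) = -2*r
(-36*18)*(W(2)*0) = (-36*18)*(-2*2*0) = -(-2592)*0 = -648*0 = 0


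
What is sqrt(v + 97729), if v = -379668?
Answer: I*sqrt(281939) ≈ 530.98*I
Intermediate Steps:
sqrt(v + 97729) = sqrt(-379668 + 97729) = sqrt(-281939) = I*sqrt(281939)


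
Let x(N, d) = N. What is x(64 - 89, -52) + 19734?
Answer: 19709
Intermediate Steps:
x(64 - 89, -52) + 19734 = (64 - 89) + 19734 = -25 + 19734 = 19709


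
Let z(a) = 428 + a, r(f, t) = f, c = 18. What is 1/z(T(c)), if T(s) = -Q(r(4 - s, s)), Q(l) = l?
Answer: 1/442 ≈ 0.0022624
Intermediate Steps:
T(s) = -4 + s (T(s) = -(4 - s) = -4 + s)
1/z(T(c)) = 1/(428 + (-4 + 18)) = 1/(428 + 14) = 1/442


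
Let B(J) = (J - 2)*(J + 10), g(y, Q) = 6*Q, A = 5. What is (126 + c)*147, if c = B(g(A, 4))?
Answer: 128478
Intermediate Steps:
B(J) = (-2 + J)*(10 + J)
c = 748 (c = -20 + (6*4)² + 8*(6*4) = -20 + 24² + 8*24 = -20 + 576 + 192 = 748)
(126 + c)*147 = (126 + 748)*147 = 874*147 = 128478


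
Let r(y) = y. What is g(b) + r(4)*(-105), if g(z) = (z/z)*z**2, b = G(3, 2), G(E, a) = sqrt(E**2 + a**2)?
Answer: -407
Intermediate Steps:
b = sqrt(13) (b = sqrt(3**2 + 2**2) = sqrt(9 + 4) = sqrt(13) ≈ 3.6056)
g(z) = z**2 (g(z) = 1*z**2 = z**2)
g(b) + r(4)*(-105) = (sqrt(13))**2 + 4*(-105) = 13 - 420 = -407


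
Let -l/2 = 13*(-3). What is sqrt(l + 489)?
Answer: 9*sqrt(7) ≈ 23.812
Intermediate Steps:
l = 78 (l = -26*(-3) = -2*(-39) = 78)
sqrt(l + 489) = sqrt(78 + 489) = sqrt(567) = 9*sqrt(7)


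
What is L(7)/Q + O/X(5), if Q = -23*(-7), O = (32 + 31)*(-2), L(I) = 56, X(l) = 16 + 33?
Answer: -358/161 ≈ -2.2236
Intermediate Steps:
X(l) = 49
O = -126 (O = 63*(-2) = -126)
Q = 161
L(7)/Q + O/X(5) = 56/161 - 126/49 = 56*(1/161) - 126*1/49 = 8/23 - 18/7 = -358/161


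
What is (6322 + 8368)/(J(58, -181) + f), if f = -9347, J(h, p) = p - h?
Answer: -7345/4793 ≈ -1.5324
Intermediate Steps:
(6322 + 8368)/(J(58, -181) + f) = (6322 + 8368)/((-181 - 1*58) - 9347) = 14690/((-181 - 58) - 9347) = 14690/(-239 - 9347) = 14690/(-9586) = 14690*(-1/9586) = -7345/4793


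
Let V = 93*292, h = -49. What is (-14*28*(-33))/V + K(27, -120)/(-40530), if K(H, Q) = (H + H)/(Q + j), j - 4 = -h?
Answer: 487906997/1024199855 ≈ 0.47638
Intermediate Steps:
j = 53 (j = 4 - 1*(-49) = 4 + 49 = 53)
K(H, Q) = 2*H/(53 + Q) (K(H, Q) = (H + H)/(Q + 53) = (2*H)/(53 + Q) = 2*H/(53 + Q))
V = 27156
(-14*28*(-33))/V + K(27, -120)/(-40530) = (-14*28*(-33))/27156 + (2*27/(53 - 120))/(-40530) = -392*(-33)*(1/27156) + (2*27/(-67))*(-1/40530) = 12936*(1/27156) + (2*27*(-1/67))*(-1/40530) = 1078/2263 - 54/67*(-1/40530) = 1078/2263 + 9/452585 = 487906997/1024199855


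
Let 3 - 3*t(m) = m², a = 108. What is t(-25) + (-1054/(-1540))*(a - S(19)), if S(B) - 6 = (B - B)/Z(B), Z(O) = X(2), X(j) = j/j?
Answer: -158839/1155 ≈ -137.52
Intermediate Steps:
X(j) = 1
Z(O) = 1
S(B) = 6 (S(B) = 6 + (B - B)/1 = 6 + 0*1 = 6 + 0 = 6)
t(m) = 1 - m²/3
t(-25) + (-1054/(-1540))*(a - S(19)) = (1 - ⅓*(-25)²) + (-1054/(-1540))*(108 - 1*6) = (1 - ⅓*625) + (-1054*(-1/1540))*(108 - 6) = (1 - 625/3) + (527/770)*102 = -622/3 + 26877/385 = -158839/1155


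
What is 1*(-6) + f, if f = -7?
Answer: -13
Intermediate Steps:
1*(-6) + f = 1*(-6) - 7 = -6 - 7 = -13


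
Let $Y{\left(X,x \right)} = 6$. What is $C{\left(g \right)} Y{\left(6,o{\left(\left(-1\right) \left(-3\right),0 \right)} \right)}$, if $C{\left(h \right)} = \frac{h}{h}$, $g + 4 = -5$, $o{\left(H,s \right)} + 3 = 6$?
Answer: $6$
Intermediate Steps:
$o{\left(H,s \right)} = 3$ ($o{\left(H,s \right)} = -3 + 6 = 3$)
$g = -9$ ($g = -4 - 5 = -9$)
$C{\left(h \right)} = 1$
$C{\left(g \right)} Y{\left(6,o{\left(\left(-1\right) \left(-3\right),0 \right)} \right)} = 1 \cdot 6 = 6$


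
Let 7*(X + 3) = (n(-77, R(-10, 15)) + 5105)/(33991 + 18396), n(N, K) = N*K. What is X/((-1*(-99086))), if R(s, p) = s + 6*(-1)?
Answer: -546895/18167863987 ≈ -3.0102e-5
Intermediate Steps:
R(s, p) = -6 + s (R(s, p) = s - 6 = -6 + s)
n(N, K) = K*N
X = -1093790/366709 (X = -3 + (((-6 - 10)*(-77) + 5105)/(33991 + 18396))/7 = -3 + ((-16*(-77) + 5105)/52387)/7 = -3 + ((1232 + 5105)*(1/52387))/7 = -3 + (6337*(1/52387))/7 = -3 + (⅐)*(6337/52387) = -3 + 6337/366709 = -1093790/366709 ≈ -2.9827)
X/((-1*(-99086))) = -1093790/(366709*((-1*(-99086)))) = -1093790/366709/99086 = -1093790/366709*1/99086 = -546895/18167863987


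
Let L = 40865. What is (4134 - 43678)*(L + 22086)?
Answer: -2489334344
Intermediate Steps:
(4134 - 43678)*(L + 22086) = (4134 - 43678)*(40865 + 22086) = -39544*62951 = -2489334344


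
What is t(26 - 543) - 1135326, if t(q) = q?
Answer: -1135843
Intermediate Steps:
t(26 - 543) - 1135326 = (26 - 543) - 1135326 = -517 - 1135326 = -1135843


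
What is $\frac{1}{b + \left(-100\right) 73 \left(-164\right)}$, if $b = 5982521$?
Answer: $\frac{1}{7179721} \approx 1.3928 \cdot 10^{-7}$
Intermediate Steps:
$\frac{1}{b + \left(-100\right) 73 \left(-164\right)} = \frac{1}{5982521 + \left(-100\right) 73 \left(-164\right)} = \frac{1}{5982521 - -1197200} = \frac{1}{5982521 + 1197200} = \frac{1}{7179721}$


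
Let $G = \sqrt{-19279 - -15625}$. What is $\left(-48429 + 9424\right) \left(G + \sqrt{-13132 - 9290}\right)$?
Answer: $39005 i \left(- \sqrt{22422} - 3 \sqrt{406}\right) \approx - 8.1984 \cdot 10^{6} i$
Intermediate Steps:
$G = 3 i \sqrt{406}$ ($G = \sqrt{-19279 + 15625} = \sqrt{-3654} = 3 i \sqrt{406} \approx 60.448 i$)
$\left(-48429 + 9424\right) \left(G + \sqrt{-13132 - 9290}\right) = \left(-48429 + 9424\right) \left(3 i \sqrt{406} + \sqrt{-13132 - 9290}\right) = - 39005 \left(3 i \sqrt{406} + \sqrt{-22422}\right) = - 39005 \left(3 i \sqrt{406} + i \sqrt{22422}\right) = - 39005 \left(i \sqrt{22422} + 3 i \sqrt{406}\right) = - 117015 i \sqrt{406} - 39005 i \sqrt{22422}$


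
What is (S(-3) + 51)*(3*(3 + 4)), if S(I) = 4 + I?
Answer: 1092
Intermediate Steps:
(S(-3) + 51)*(3*(3 + 4)) = ((4 - 3) + 51)*(3*(3 + 4)) = (1 + 51)*(3*7) = 52*21 = 1092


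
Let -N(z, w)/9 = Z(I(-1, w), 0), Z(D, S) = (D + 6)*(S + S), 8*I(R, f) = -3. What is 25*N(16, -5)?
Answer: 0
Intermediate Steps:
I(R, f) = -3/8 (I(R, f) = (⅛)*(-3) = -3/8)
Z(D, S) = 2*S*(6 + D) (Z(D, S) = (6 + D)*(2*S) = 2*S*(6 + D))
N(z, w) = 0 (N(z, w) = -18*0*(6 - 3/8) = -18*0*45/8 = -9*0 = 0)
25*N(16, -5) = 25*0 = 0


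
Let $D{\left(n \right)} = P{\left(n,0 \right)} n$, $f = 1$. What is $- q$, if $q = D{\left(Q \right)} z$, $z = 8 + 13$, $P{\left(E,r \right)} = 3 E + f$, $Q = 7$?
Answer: $-3234$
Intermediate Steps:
$P{\left(E,r \right)} = 1 + 3 E$ ($P{\left(E,r \right)} = 3 E + 1 = 1 + 3 E$)
$z = 21$
$D{\left(n \right)} = n \left(1 + 3 n\right)$ ($D{\left(n \right)} = \left(1 + 3 n\right) n = n \left(1 + 3 n\right)$)
$q = 3234$ ($q = 7 \left(1 + 3 \cdot 7\right) 21 = 7 \left(1 + 21\right) 21 = 7 \cdot 22 \cdot 21 = 154 \cdot 21 = 3234$)
$- q = \left(-1\right) 3234 = -3234$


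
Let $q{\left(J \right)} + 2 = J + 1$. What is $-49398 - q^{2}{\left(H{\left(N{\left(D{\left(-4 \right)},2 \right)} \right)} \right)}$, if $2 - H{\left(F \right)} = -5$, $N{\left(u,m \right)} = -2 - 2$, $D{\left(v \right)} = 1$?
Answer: $-49434$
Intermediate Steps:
$N{\left(u,m \right)} = -4$
$H{\left(F \right)} = 7$ ($H{\left(F \right)} = 2 - -5 = 2 + 5 = 7$)
$q{\left(J \right)} = -1 + J$ ($q{\left(J \right)} = -2 + \left(J + 1\right) = -2 + \left(1 + J\right) = -1 + J$)
$-49398 - q^{2}{\left(H{\left(N{\left(D{\left(-4 \right)},2 \right)} \right)} \right)} = -49398 - \left(-1 + 7\right)^{2} = -49398 - 6^{2} = -49398 - 36 = -49434$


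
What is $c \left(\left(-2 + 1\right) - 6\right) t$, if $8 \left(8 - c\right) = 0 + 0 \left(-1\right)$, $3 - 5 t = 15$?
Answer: $\frac{672}{5} \approx 134.4$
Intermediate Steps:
$t = - \frac{12}{5}$ ($t = \frac{3}{5} - 3 = - \frac{12}{5} \approx -2.4$)
$c = 8$ ($c = 8 - \frac{0 + 0 \left(-1\right)}{8} = 8 - \frac{0 + 0}{8} = 8 - 0 = 8 + 0 = 8$)
$c \left(\left(-2 + 1\right) - 6\right) t = 8 \left(\left(-2 + 1\right) - 6\right) \left(- \frac{12}{5}\right) = 8 \left(-1 - 6\right) \left(- \frac{12}{5}\right) = 8 \left(-7\right) \left(- \frac{12}{5}\right) = \left(-56\right) \left(- \frac{12}{5}\right) = \frac{672}{5}$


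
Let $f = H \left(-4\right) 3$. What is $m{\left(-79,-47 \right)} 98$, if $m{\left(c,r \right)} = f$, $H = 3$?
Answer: $-3528$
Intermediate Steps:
$f = -36$ ($f = 3 \left(-4\right) 3 = \left(-12\right) 3 = -36$)
$m{\left(c,r \right)} = -36$
$m{\left(-79,-47 \right)} 98 = \left(-36\right) 98 = -3528$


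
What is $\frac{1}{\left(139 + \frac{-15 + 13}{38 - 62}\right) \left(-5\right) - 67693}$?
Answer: $- \frac{12}{820661} \approx -1.4622 \cdot 10^{-5}$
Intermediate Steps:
$\frac{1}{\left(139 + \frac{-15 + 13}{38 - 62}\right) \left(-5\right) - 67693} = \frac{1}{\left(139 - \frac{2}{-24}\right) \left(-5\right) - 67693} = \frac{1}{\left(139 - - \frac{1}{12}\right) \left(-5\right) - 67693} = \frac{1}{\left(139 + \frac{1}{12}\right) \left(-5\right) - 67693} = \frac{1}{\frac{1669}{12} \left(-5\right) - 67693} = \frac{1}{- \frac{8345}{12} - 67693} = \frac{1}{- \frac{820661}{12}} = - \frac{12}{820661}$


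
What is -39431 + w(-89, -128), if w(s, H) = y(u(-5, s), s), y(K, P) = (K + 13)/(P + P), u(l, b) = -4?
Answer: -7018727/178 ≈ -39431.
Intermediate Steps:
y(K, P) = (13 + K)/(2*P) (y(K, P) = (13 + K)/((2*P)) = (13 + K)*(1/(2*P)) = (13 + K)/(2*P))
w(s, H) = 9/(2*s) (w(s, H) = (13 - 4)/(2*s) = (1/2)*9/s = 9/(2*s))
-39431 + w(-89, -128) = -39431 + (9/2)/(-89) = -39431 + (9/2)*(-1/89) = -39431 - 9/178 = -7018727/178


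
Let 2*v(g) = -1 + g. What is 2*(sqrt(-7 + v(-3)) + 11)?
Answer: 22 + 6*I ≈ 22.0 + 6.0*I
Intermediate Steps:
v(g) = -1/2 + g/2 (v(g) = (-1 + g)/2 = -1/2 + g/2)
2*(sqrt(-7 + v(-3)) + 11) = 2*(sqrt(-7 + (-1/2 + (1/2)*(-3))) + 11) = 2*(sqrt(-7 + (-1/2 - 3/2)) + 11) = 2*(sqrt(-7 - 2) + 11) = 2*(sqrt(-9) + 11) = 2*(3*I + 11) = 2*(11 + 3*I) = 22 + 6*I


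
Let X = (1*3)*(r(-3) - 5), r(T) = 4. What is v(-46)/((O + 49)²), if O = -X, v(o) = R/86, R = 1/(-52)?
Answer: -1/12092288 ≈ -8.2697e-8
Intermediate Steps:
R = -1/52 ≈ -0.019231
X = -3 (X = (1*3)*(4 - 5) = 3*(-1) = -3)
v(o) = -1/4472 (v(o) = -1/52/86 = -1/52*1/86 = -1/4472)
O = 3 (O = -1*(-3) = 3)
v(-46)/((O + 49)²) = -1/(4472*(3 + 49)²) = -1/(4472*(52²)) = -1/4472/2704 = -1/4472*1/2704 = -1/12092288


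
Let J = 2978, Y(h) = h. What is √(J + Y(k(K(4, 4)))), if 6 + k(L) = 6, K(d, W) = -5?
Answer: √2978 ≈ 54.571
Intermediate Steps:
k(L) = 0 (k(L) = -6 + 6 = 0)
√(J + Y(k(K(4, 4)))) = √(2978 + 0) = √2978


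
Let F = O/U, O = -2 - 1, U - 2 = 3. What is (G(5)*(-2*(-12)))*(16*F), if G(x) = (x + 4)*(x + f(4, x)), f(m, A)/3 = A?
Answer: -41472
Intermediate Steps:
U = 5 (U = 2 + 3 = 5)
f(m, A) = 3*A
O = -3
G(x) = 4*x*(4 + x) (G(x) = (x + 4)*(x + 3*x) = (4 + x)*(4*x) = 4*x*(4 + x))
F = -3/5 ≈ -0.60000
(G(5)*(-2*(-12)))*(16*F) = ((4*5*(4 + 5))*(-2*(-12)))*(16*(-3/5)) = ((4*5*9)*24)*(-48/5) = (180*24)*(-48/5) = 4320*(-48/5) = -41472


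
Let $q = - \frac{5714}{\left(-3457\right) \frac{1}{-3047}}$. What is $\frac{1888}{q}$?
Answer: $- \frac{3263408}{8705279} \approx -0.37488$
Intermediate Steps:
$q = - \frac{17410558}{3457}$ ($q = - \frac{5714}{\left(-3457\right) \left(- \frac{1}{3047}\right)} = - \frac{5714}{\frac{3457}{3047}} = \left(-5714\right) \frac{3047}{3457} = - \frac{17410558}{3457} \approx -5036.3$)
$\frac{1888}{q} = \frac{1888}{- \frac{17410558}{3457}} = 1888 \left(- \frac{3457}{17410558}\right) = - \frac{3263408}{8705279}$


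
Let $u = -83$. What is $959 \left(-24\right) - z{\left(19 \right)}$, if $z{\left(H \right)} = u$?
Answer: $-22933$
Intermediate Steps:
$z{\left(H \right)} = -83$
$959 \left(-24\right) - z{\left(19 \right)} = 959 \left(-24\right) - -83 = -23016 + 83 = -22933$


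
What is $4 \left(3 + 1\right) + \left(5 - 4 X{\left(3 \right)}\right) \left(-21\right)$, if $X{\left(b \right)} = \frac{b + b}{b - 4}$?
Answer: $-593$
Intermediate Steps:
$X{\left(b \right)} = \frac{2 b}{-4 + b}$
$4 \left(3 + 1\right) + \left(5 - 4 X{\left(3 \right)}\right) \left(-21\right) = 4 \left(3 + 1\right) + \left(5 - 4 \cdot 2 \cdot 3 \frac{1}{-4 + 3}\right) \left(-21\right) = 4 \cdot 4 + \left(5 - 4 \cdot 2 \cdot 3 \frac{1}{-1}\right) \left(-21\right) = 16 + \left(5 - 4 \cdot 2 \cdot 3 \left(-1\right)\right) \left(-21\right) = 16 + \left(5 - -24\right) \left(-21\right) = 16 + \left(5 + 24\right) \left(-21\right) = 16 + 29 \left(-21\right) = 16 - 609 = -593$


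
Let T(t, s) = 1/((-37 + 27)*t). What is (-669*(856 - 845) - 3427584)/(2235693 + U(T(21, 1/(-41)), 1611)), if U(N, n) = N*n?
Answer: -80148670/52165991 ≈ -1.5364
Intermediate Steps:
T(t, s) = -1/(10*t) (T(t, s) = 1/((-10)*t) = -1/(10*t))
(-669*(856 - 845) - 3427584)/(2235693 + U(T(21, 1/(-41)), 1611)) = (-669*(856 - 845) - 3427584)/(2235693 - 1/10/21*1611) = (-669*11 - 3427584)/(2235693 - 1/10*1/21*1611) = (-7359 - 3427584)/(2235693 - 1/210*1611) = -3434943/(2235693 - 537/70) = -3434943/156497973/70 = -3434943*70/156497973 = -80148670/52165991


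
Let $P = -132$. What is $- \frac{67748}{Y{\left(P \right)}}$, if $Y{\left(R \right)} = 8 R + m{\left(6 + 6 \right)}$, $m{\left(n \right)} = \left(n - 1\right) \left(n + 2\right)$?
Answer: $\frac{33874}{451} \approx 75.109$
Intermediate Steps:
$m{\left(n \right)} = \left(-1 + n\right) \left(2 + n\right)$
$Y{\left(R \right)} = 154 + 8 R$ ($Y{\left(R \right)} = 8 R + \left(-2 + \left(6 + 6\right) + \left(6 + 6\right)^{2}\right) = 8 R + \left(-2 + 12 + 12^{2}\right) = 8 R + \left(-2 + 12 + 144\right) = 8 R + 154 = 154 + 8 R$)
$- \frac{67748}{Y{\left(P \right)}} = - \frac{67748}{154 + 8 \left(-132\right)} = - \frac{67748}{154 - 1056} = - \frac{67748}{-902} = \left(-67748\right) \left(- \frac{1}{902}\right) = \frac{33874}{451}$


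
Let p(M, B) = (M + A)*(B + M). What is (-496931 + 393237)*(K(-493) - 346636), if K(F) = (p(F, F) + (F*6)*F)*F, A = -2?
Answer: 99536294501072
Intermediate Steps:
p(M, B) = (-2 + M)*(B + M) (p(M, B) = (M - 2)*(B + M) = (-2 + M)*(B + M))
K(F) = F*(-4*F + 8*F²) (K(F) = ((F² - 2*F - 2*F + F*F) + (F*6)*F)*F = ((F² - 2*F - 2*F + F²) + (6*F)*F)*F = ((-4*F + 2*F²) + 6*F²)*F = (-4*F + 8*F²)*F = F*(-4*F + 8*F²))
(-496931 + 393237)*(K(-493) - 346636) = (-496931 + 393237)*((-493)²*(-4 + 8*(-493)) - 346636) = -103694*(243049*(-4 - 3944) - 346636) = -103694*(243049*(-3948) - 346636) = -103694*(-959557452 - 346636) = -103694*(-959904088) = 99536294501072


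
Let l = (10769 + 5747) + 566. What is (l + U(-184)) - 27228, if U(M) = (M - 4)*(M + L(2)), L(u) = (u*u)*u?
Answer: 22942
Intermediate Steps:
L(u) = u³ (L(u) = u²*u = u³)
U(M) = (-4 + M)*(8 + M) (U(M) = (M - 4)*(M + 2³) = (-4 + M)*(M + 8) = (-4 + M)*(8 + M))
l = 17082 (l = 16516 + 566 = 17082)
(l + U(-184)) - 27228 = (17082 + (-32 + (-184)² + 4*(-184))) - 27228 = (17082 + (-32 + 33856 - 736)) - 27228 = (17082 + 33088) - 27228 = 50170 - 27228 = 22942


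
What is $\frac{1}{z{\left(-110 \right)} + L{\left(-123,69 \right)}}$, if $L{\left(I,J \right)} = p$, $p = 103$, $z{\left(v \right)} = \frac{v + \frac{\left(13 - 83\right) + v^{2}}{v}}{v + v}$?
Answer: $\frac{2420}{251673} \approx 0.0096156$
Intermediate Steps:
$z{\left(v \right)} = \frac{v + \frac{-70 + v^{2}}{v}}{2 v}$
$L{\left(I,J \right)} = 103$
$\frac{1}{z{\left(-110 \right)} + L{\left(-123,69 \right)}} = \frac{1}{\left(1 - \frac{35}{12100}\right) + 103} = \frac{1}{\left(1 - \frac{7}{2420}\right) + 103} = \frac{1}{\frac{2413}{2420} + 103} = \frac{1}{\frac{251673}{2420}} = \frac{2420}{251673}$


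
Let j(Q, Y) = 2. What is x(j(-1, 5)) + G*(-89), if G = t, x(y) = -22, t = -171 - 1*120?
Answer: 25877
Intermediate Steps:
t = -291 (t = -171 - 120 = -291)
G = -291
x(j(-1, 5)) + G*(-89) = -22 - 291*(-89) = -22 + 25899 = 25877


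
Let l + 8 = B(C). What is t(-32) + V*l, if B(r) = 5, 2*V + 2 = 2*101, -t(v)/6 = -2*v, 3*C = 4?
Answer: -684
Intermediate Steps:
C = 4/3 (C = (1/3)*4 = 4/3 ≈ 1.3333)
t(v) = 12*v (t(v) = -(-12)*v = 12*v)
V = 100 (V = -1 + (2*101)/2 = -1 + (1/2)*202 = -1 + 101 = 100)
l = -3 (l = -8 + 5 = -3)
t(-32) + V*l = 12*(-32) + 100*(-3) = -384 - 300 = -684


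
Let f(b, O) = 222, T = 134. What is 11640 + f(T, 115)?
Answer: 11862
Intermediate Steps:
11640 + f(T, 115) = 11640 + 222 = 11862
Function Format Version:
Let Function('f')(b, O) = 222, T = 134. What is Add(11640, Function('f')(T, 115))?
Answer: 11862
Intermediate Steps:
Add(11640, Function('f')(T, 115)) = Add(11640, 222) = 11862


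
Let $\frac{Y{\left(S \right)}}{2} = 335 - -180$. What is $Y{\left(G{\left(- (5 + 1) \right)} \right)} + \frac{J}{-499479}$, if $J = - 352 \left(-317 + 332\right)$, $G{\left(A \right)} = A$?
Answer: $\frac{171489550}{166493} \approx 1030.0$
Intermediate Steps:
$J = -5280$ ($J = \left(-352\right) 15 = -5280$)
$Y{\left(S \right)} = 1030$ ($Y{\left(S \right)} = 2 \left(335 - -180\right) = 2 \left(335 + 180\right) = 2 \cdot 515 = 1030$)
$Y{\left(G{\left(- (5 + 1) \right)} \right)} + \frac{J}{-499479} = 1030 - \frac{5280}{-499479} = 1030 - - \frac{1760}{166493} = 1030 + \frac{1760}{166493} = \frac{171489550}{166493}$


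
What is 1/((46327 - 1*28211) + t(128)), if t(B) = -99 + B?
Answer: 1/18145 ≈ 5.5112e-5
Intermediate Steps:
1/((46327 - 1*28211) + t(128)) = 1/((46327 - 1*28211) + (-99 + 128)) = 1/((46327 - 28211) + 29) = 1/(18116 + 29) = 1/18145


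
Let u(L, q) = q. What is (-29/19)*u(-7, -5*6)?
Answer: 870/19 ≈ 45.789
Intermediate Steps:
(-29/19)*u(-7, -5*6) = (-29/19)*(-5*6) = -29*1/19*(-30) = -29/19*(-30) = 870/19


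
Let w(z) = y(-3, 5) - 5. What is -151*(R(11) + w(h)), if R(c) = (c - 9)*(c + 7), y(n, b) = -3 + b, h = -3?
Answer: -4983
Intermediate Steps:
R(c) = (-9 + c)*(7 + c)
w(z) = -3 (w(z) = (-3 + 5) - 5 = 2 - 5 = -3)
-151*(R(11) + w(h)) = -151*((-63 + 11**2 - 2*11) - 3) = -151*((-63 + 121 - 22) - 3) = -151*(36 - 3) = -151*33 = -4983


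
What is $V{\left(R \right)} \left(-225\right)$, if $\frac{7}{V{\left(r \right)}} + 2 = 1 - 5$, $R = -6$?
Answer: $\frac{525}{2} \approx 262.5$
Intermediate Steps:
$V{\left(r \right)} = - \frac{7}{6}$ ($V{\left(r \right)} = \frac{7}{-2 + \left(1 - 5\right)} = \frac{7}{-2 - 4} = \frac{7}{-6} = 7 \left(- \frac{1}{6}\right) = - \frac{7}{6}$)
$V{\left(R \right)} \left(-225\right) = \left(- \frac{7}{6}\right) \left(-225\right) = \frac{525}{2}$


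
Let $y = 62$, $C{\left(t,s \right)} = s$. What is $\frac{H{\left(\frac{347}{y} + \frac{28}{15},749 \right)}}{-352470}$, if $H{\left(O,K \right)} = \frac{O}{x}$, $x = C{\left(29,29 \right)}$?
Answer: $- \frac{6941}{9506115900} \approx -7.3016 \cdot 10^{-7}$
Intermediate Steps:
$x = 29$
$H{\left(O,K \right)} = \frac{O}{29}$
$\frac{H{\left(\frac{347}{y} + \frac{28}{15},749 \right)}}{-352470} = \frac{\frac{1}{29} \left(\frac{347}{62} + \frac{28}{15}\right)}{-352470} = \frac{347 \cdot \frac{1}{62} + 28 \cdot \frac{1}{15}}{29} \left(- \frac{1}{352470}\right) = \frac{\frac{347}{62} + \frac{28}{15}}{29} \left(- \frac{1}{352470}\right) = \frac{1}{29} \cdot \frac{6941}{930} \left(- \frac{1}{352470}\right) = \frac{6941}{26970} \left(- \frac{1}{352470}\right) = - \frac{6941}{9506115900}$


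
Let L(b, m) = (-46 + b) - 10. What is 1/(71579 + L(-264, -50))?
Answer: 1/71259 ≈ 1.4033e-5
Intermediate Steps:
L(b, m) = -56 + b
1/(71579 + L(-264, -50)) = 1/(71579 + (-56 - 264)) = 1/(71579 - 320) = 1/71259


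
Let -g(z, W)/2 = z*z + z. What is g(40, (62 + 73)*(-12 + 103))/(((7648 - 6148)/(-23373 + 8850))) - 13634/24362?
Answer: 9670617819/304525 ≈ 31756.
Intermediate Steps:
g(z, W) = -2*z - 2*z**2 (g(z, W) = -2*(z*z + z) = -2*(z**2 + z) = -2*(z + z**2) = -2*z - 2*z**2)
g(40, (62 + 73)*(-12 + 103))/(((7648 - 6148)/(-23373 + 8850))) - 13634/24362 = (-2*40*(1 + 40))/(((7648 - 6148)/(-23373 + 8850))) - 13634/24362 = (-2*40*41)/((1500/(-14523))) - 13634*1/24362 = -3280/(1500*(-1/14523)) - 6817/12181 = -3280/(-500/4841) - 6817/12181 = -3280*(-4841/500) - 6817/12181 = 793924/25 - 6817/12181 = 9670617819/304525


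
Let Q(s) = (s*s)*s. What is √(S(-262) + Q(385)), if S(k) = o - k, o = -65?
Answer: 3*√6340758 ≈ 7554.3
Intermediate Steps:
Q(s) = s³ (Q(s) = s²*s = s³)
S(k) = -65 - k
√(S(-262) + Q(385)) = √((-65 - 1*(-262)) + 385³) = √((-65 + 262) + 57066625) = √(197 + 57066625) = √57066822 = 3*√6340758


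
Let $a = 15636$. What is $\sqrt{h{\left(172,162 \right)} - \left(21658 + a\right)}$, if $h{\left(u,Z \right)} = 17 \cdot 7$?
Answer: $5 i \sqrt{1487} \approx 192.81 i$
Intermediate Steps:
$h{\left(u,Z \right)} = 119$
$\sqrt{h{\left(172,162 \right)} - \left(21658 + a\right)} = \sqrt{119 - 37294} = \sqrt{-37175} = 5 i \sqrt{1487}$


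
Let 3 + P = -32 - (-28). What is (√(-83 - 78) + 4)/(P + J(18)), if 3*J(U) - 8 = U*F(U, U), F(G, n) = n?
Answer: 12/311 + 3*I*√161/311 ≈ 0.038585 + 0.1224*I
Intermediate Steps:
J(U) = 8/3 + U²/3 (J(U) = 8/3 + (U*U)/3 = 8/3 + U²/3)
P = -7 (P = -3 + (-32 - (-28)) = -3 + (-32 - 1*(-28)) = -3 + (-32 + 28) = -3 - 4 = -7)
(√(-83 - 78) + 4)/(P + J(18)) = (√(-83 - 78) + 4)/(-7 + (8/3 + (⅓)*18²)) = (√(-161) + 4)/(-7 + (8/3 + (⅓)*324)) = (I*√161 + 4)/(-7 + (8/3 + 108)) = (4 + I*√161)/(-7 + 332/3) = (4 + I*√161)/(311/3) = (4 + I*√161)*(3/311) = 12/311 + 3*I*√161/311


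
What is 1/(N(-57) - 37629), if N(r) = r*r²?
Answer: -1/222822 ≈ -4.4879e-6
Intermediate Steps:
N(r) = r³
1/(N(-57) - 37629) = 1/((-57)³ - 37629) = 1/(-185193 - 37629) = 1/(-222822) = -1/222822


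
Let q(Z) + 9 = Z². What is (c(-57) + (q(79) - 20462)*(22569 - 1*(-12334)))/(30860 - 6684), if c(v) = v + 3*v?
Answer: -248334959/12088 ≈ -20544.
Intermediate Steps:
q(Z) = -9 + Z²
c(v) = 4*v
(c(-57) + (q(79) - 20462)*(22569 - 1*(-12334)))/(30860 - 6684) = (4*(-57) + ((-9 + 79²) - 20462)*(22569 - 1*(-12334)))/(30860 - 6684) = (-228 + ((-9 + 6241) - 20462)*(22569 + 12334))/24176 = (-228 + (6232 - 20462)*34903)*(1/24176) = (-228 - 14230*34903)*(1/24176) = (-228 - 496669690)*(1/24176) = -496669918*1/24176 = -248334959/12088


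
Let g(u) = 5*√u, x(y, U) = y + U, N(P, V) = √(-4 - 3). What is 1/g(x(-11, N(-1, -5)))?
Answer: 1/(5*√(-11 + I*√7)) ≈ 0.0070012 - 0.059047*I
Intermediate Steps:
N(P, V) = I*√7 (N(P, V) = √(-7) = I*√7)
x(y, U) = U + y
1/g(x(-11, N(-1, -5))) = 1/(5*√(I*√7 - 11)) = 1/(5*√(-11 + I*√7))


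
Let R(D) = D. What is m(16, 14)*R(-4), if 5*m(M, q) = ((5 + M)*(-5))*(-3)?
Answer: -252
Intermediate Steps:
m(M, q) = 15 + 3*M (m(M, q) = (((5 + M)*(-5))*(-3))/5 = ((-25 - 5*M)*(-3))/5 = (75 + 15*M)/5 = 15 + 3*M)
m(16, 14)*R(-4) = (15 + 3*16)*(-4) = (15 + 48)*(-4) = 63*(-4) = -252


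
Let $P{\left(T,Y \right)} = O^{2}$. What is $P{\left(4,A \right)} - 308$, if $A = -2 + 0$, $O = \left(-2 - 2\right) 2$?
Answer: $-244$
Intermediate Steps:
$O = -8$ ($O = \left(-4\right) 2 = -8$)
$A = -2$
$P{\left(T,Y \right)} = 64$ ($P{\left(T,Y \right)} = \left(-8\right)^{2} = 64$)
$P{\left(4,A \right)} - 308 = 64 - 308 = -244$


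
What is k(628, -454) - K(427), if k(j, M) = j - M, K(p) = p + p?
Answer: 228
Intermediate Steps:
K(p) = 2*p
k(628, -454) - K(427) = (628 - 1*(-454)) - 2*427 = (628 + 454) - 1*854 = 1082 - 854 = 228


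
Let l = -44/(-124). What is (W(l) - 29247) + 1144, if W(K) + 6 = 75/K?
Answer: -306874/11 ≈ -27898.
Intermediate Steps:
l = 11/31 (l = -44*(-1/124) = 11/31 ≈ 0.35484)
W(K) = -6 + 75/K
(W(l) - 29247) + 1144 = ((-6 + 75/(11/31)) - 29247) + 1144 = ((-6 + 75*(31/11)) - 29247) + 1144 = ((-6 + 2325/11) - 29247) + 1144 = (2259/11 - 29247) + 1144 = -319458/11 + 1144 = -306874/11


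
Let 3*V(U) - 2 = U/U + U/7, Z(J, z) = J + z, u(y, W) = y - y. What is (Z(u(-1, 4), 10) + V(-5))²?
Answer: 51076/441 ≈ 115.82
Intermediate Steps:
u(y, W) = 0
V(U) = 1 + U/21 (V(U) = ⅔ + (U/U + U/7)/3 = ⅔ + (1 + U*(⅐))/3 = ⅔ + (1 + U/7)/3 = ⅔ + (⅓ + U/21) = 1 + U/21)
(Z(u(-1, 4), 10) + V(-5))² = ((0 + 10) + (1 + (1/21)*(-5)))² = (10 + (1 - 5/21))² = (10 + 16/21)² = (226/21)² = 51076/441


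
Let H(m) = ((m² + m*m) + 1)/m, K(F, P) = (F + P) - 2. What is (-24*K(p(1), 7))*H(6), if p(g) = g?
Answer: -1752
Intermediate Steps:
K(F, P) = -2 + F + P
H(m) = (1 + 2*m²)/m (H(m) = ((m² + m²) + 1)/m = (2*m² + 1)/m = (1 + 2*m²)/m)
(-24*K(p(1), 7))*H(6) = (-24*(-2 + 1 + 7))*(1/6 + 2*6) = (-24*6)*(⅙ + 12) = -144*73/6 = -1752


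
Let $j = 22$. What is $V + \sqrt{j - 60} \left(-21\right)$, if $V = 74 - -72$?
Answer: $146 - 21 i \sqrt{38} \approx 146.0 - 129.45 i$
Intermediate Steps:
$V = 146$ ($V = 74 + 72 = 146$)
$V + \sqrt{j - 60} \left(-21\right) = 146 + \sqrt{22 - 60} \left(-21\right) = 146 + \sqrt{-38} \left(-21\right) = 146 + i \sqrt{38} \left(-21\right) = 146 - 21 i \sqrt{38}$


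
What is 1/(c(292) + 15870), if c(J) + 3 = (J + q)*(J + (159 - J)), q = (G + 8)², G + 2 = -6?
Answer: 1/62295 ≈ 1.6053e-5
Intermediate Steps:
G = -8 (G = -2 - 6 = -8)
q = 0 (q = (-8 + 8)² = 0² = 0)
c(J) = -3 + 159*J (c(J) = -3 + (J + 0)*(J + (159 - J)) = -3 + J*159 = -3 + 159*J)
1/(c(292) + 15870) = 1/((-3 + 159*292) + 15870) = 1/((-3 + 46428) + 15870) = 1/(46425 + 15870) = 1/62295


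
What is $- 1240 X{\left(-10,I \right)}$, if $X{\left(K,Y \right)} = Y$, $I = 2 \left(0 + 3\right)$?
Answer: $-7440$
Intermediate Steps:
$I = 6$ ($I = 2 \cdot 3 = 6$)
$- 1240 X{\left(-10,I \right)} = \left(-1240\right) 6 = -7440$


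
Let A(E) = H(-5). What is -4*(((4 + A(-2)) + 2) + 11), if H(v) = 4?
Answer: -84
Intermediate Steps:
A(E) = 4
-4*(((4 + A(-2)) + 2) + 11) = -4*(((4 + 4) + 2) + 11) = -4*((8 + 2) + 11) = -4*(10 + 11) = -4*21 = -84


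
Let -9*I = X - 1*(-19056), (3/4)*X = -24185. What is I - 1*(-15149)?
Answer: 448595/27 ≈ 16615.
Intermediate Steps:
X = -96740/3 (X = (4/3)*(-24185) = -96740/3 ≈ -32247.)
I = 39572/27 (I = -(-96740/3 - 1*(-19056))/9 = -(-96740/3 + 19056)/9 = -⅑*(-39572/3) = 39572/27 ≈ 1465.6)
I - 1*(-15149) = 39572/27 - 1*(-15149) = 39572/27 + 15149 = 448595/27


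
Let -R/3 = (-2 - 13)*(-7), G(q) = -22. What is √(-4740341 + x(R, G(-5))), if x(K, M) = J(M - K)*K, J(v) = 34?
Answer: I*√4751051 ≈ 2179.7*I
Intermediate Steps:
R = -315 (R = -3*(-2 - 13)*(-7) = -(-45)*(-7) = -3*105 = -315)
x(K, M) = 34*K
√(-4740341 + x(R, G(-5))) = √(-4740341 + 34*(-315)) = √(-4740341 - 10710) = √(-4751051) = I*√4751051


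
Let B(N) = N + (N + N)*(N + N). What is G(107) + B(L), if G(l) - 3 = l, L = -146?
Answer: 85228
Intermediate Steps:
B(N) = N + 4*N² (B(N) = N + (2*N)*(2*N) = N + 4*N²)
G(l) = 3 + l
G(107) + B(L) = (3 + 107) - 146*(1 + 4*(-146)) = 110 - 146*(1 - 584) = 110 - 146*(-583) = 110 + 85118 = 85228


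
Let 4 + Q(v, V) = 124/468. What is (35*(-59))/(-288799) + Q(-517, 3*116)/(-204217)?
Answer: 307242568/42859545651 ≈ 0.0071686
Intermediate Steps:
Q(v, V) = -437/117 (Q(v, V) = -4 + 124/468 = -4 + 124*(1/468) = -4 + 31/117 = -437/117)
(35*(-59))/(-288799) + Q(-517, 3*116)/(-204217) = (35*(-59))/(-288799) - 437/117/(-204217) = -2065*(-1/288799) - 437/117*(-1/204217) = 295/41257 + 19/1038843 = 307242568/42859545651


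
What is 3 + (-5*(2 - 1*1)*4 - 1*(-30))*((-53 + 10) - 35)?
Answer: -777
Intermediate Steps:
3 + (-5*(2 - 1*1)*4 - 1*(-30))*((-53 + 10) - 35) = 3 + (-5*(2 - 1)*4 + 30)*(-43 - 35) = 3 + (-5*1*4 + 30)*(-78) = 3 + (-5*4 + 30)*(-78) = 3 + (-20 + 30)*(-78) = 3 + 10*(-78) = 3 - 780 = -777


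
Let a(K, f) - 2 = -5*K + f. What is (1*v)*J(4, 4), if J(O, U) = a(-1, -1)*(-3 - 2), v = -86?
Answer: 2580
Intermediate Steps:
a(K, f) = 2 + f - 5*K (a(K, f) = 2 + (-5*K + f) = 2 + (f - 5*K) = 2 + f - 5*K)
J(O, U) = -30 (J(O, U) = (2 - 1 - 5*(-1))*(-3 - 2) = (2 - 1 + 5)*(-5) = 6*(-5) = -30)
(1*v)*J(4, 4) = (1*(-86))*(-30) = -86*(-30) = 2580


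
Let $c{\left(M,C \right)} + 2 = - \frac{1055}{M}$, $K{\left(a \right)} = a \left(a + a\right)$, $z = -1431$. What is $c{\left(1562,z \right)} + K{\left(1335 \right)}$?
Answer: $\frac{5567666721}{1562} \approx 3.5644 \cdot 10^{6}$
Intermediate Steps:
$K{\left(a \right)} = 2 a^{2}$ ($K{\left(a \right)} = a 2 a = 2 a^{2}$)
$c{\left(M,C \right)} = -2 - \frac{1055}{M}$
$c{\left(1562,z \right)} + K{\left(1335 \right)} = \left(-2 - \frac{1055}{1562}\right) + 2 \cdot 1335^{2} = \left(-2 - \frac{1055}{1562}\right) + 2 \cdot 1782225 = \left(-2 - \frac{1055}{1562}\right) + 3564450 = - \frac{4179}{1562} + 3564450 = \frac{5567666721}{1562}$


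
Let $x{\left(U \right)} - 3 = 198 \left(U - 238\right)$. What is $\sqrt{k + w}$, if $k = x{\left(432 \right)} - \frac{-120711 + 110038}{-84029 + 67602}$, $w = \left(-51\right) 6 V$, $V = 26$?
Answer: $\frac{2 \sqrt{2054768502410}}{16427} \approx 174.52$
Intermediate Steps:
$x{\left(U \right)} = -47121 + 198 U$ ($x{\left(U \right)} = 3 + 198 \left(U - 238\right) = 3 + 198 \left(-238 + U\right) = 3 + \left(-47124 + 198 U\right) = -47121 + 198 U$)
$w = -7956$ ($w = \left(-51\right) 6 \cdot 26 = \left(-306\right) 26 = -7956$)
$k = \frac{631032532}{16427}$ ($k = \left(-47121 + 198 \cdot 432\right) - \frac{-120711 + 110038}{-84029 + 67602} = \left(-47121 + 85536\right) - - \frac{10673}{-16427} = 38415 - \left(-10673\right) \left(- \frac{1}{16427}\right) = 38415 - \frac{10673}{16427} = \frac{631032532}{16427} \approx 38414.0$)
$\sqrt{k + w} = \sqrt{\frac{631032532}{16427} - 7956} = \sqrt{\frac{500339320}{16427}} = \frac{2 \sqrt{2054768502410}}{16427}$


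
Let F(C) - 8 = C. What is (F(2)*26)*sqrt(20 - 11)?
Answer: 780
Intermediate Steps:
F(C) = 8 + C
(F(2)*26)*sqrt(20 - 11) = ((8 + 2)*26)*sqrt(20 - 11) = (10*26)*sqrt(9) = 260*3 = 780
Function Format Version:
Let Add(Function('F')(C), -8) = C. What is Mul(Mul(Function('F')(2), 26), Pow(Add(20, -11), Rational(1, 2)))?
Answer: 780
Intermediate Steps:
Function('F')(C) = Add(8, C)
Mul(Mul(Function('F')(2), 26), Pow(Add(20, -11), Rational(1, 2))) = Mul(Mul(Add(8, 2), 26), Pow(Add(20, -11), Rational(1, 2))) = Mul(Mul(10, 26), Pow(9, Rational(1, 2))) = Mul(260, 3) = 780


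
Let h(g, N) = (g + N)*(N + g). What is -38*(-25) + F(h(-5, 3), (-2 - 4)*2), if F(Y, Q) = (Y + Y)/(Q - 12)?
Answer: 2849/3 ≈ 949.67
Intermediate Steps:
h(g, N) = (N + g)² (h(g, N) = (N + g)*(N + g) = (N + g)²)
F(Y, Q) = 2*Y/(-12 + Q) (F(Y, Q) = (2*Y)/(-12 + Q) = 2*Y/(-12 + Q))
-38*(-25) + F(h(-5, 3), (-2 - 4)*2) = -38*(-25) + 2*(3 - 5)²/(-12 + (-2 - 4)*2) = 950 + 2*(-2)²/(-12 - 6*2) = 950 + 2*4/(-12 - 12) = 950 + 2*4/(-24) = 950 + 2*4*(-1/24) = 950 - ⅓ = 2849/3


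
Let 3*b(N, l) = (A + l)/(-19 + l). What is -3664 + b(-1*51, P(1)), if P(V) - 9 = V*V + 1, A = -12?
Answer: -87935/24 ≈ -3664.0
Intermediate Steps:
P(V) = 10 + V² (P(V) = 9 + (V*V + 1) = 9 + (V² + 1) = 9 + (1 + V²) = 10 + V²)
b(N, l) = (-12 + l)/(3*(-19 + l)) (b(N, l) = ((-12 + l)/(-19 + l))/3 = (-12 + l)/(3*(-19 + l)))
-3664 + b(-1*51, P(1)) = -3664 + (-12 + (10 + 1²))/(3*(-19 + (10 + 1²))) = -3664 + (-12 + (10 + 1))/(3*(-19 + (10 + 1))) = -3664 + (-12 + 11)/(3*(-19 + 11)) = -3664 + (⅓)*(-1)/(-8) = -3664 + (⅓)*(-⅛)*(-1) = -3664 + 1/24 = -87935/24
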